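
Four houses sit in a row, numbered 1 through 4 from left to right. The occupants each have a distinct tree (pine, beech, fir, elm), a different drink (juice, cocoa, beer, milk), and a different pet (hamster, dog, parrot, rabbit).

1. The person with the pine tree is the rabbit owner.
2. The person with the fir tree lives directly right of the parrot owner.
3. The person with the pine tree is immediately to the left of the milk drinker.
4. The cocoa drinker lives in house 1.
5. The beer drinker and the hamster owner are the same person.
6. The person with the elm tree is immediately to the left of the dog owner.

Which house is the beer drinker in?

4

Clue 4 places the cocoa drinker in house 1.
The person with the elm tree is narrowed to house 1 or 2 or 3; consider each.
Placing it in house 1 and house 3 leads to a contradiction, so it's in house 2.
Clue 6 places the dog owner in house 3.
House 4 pet: only hamster fits.
Clue 1: the person with the pine tree is in house 1.
The rabbit owner is in house 1 (clue 1).
Clue 2 places the person with the fir tree in house 3.
Clue 2: the parrot owner is in house 2.
From clue 3, the milk drinker must be in house 2.
By clue 5, the beer drinker is in house 4.
House 4's tree must be beech (nothing else left).
That leaves juice as the drink for house 3.
So: house 1 = pine/cocoa/rabbit, house 2 = elm/milk/parrot, house 3 = fir/juice/dog, house 4 = beech/beer/hamster.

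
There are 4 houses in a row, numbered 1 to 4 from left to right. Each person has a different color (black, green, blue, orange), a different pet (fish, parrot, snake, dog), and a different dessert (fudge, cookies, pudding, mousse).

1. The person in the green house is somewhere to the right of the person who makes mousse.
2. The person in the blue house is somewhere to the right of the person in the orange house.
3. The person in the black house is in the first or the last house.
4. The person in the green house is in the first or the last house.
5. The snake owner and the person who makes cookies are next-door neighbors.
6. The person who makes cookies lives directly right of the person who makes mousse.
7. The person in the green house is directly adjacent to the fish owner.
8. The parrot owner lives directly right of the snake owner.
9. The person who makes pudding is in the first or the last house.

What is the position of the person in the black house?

1

The person in the green house is in house 4 (clue 4).
Clue 7 places the fish owner in house 3.
From clue 8, the parrot owner must be in house 2.
Clue 8 places the snake owner in house 1.
House 1 color: only black fits.
So house 2 gets orange for color.
House 3's color must be blue (nothing else left).
So house 4 gets dog for pet.
Clue 5 places the person who makes cookies in house 2.
Clue 6: the person who makes mousse is in house 1.
House 3's dessert must be fudge (nothing else left).
So house 4 gets pudding for dessert.
So: house 1 = black/snake/mousse, house 2 = orange/parrot/cookies, house 3 = blue/fish/fudge, house 4 = green/dog/pudding.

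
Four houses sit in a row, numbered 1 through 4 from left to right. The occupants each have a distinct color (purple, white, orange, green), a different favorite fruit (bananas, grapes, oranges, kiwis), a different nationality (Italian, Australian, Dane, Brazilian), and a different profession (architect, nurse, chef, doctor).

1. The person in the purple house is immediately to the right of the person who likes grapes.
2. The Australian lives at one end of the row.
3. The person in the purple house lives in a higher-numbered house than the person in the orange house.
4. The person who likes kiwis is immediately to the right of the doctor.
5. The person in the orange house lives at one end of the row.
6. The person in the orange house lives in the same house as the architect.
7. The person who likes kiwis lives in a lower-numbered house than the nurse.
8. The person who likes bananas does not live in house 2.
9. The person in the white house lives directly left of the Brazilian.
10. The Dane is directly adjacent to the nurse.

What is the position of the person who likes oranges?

By clue 5, the person in the orange house is in house 1.
Clue 6: the architect is in house 1.
The person who likes kiwis is in house 3 (clue 4).
Clue 4 places the doctor in house 2.
Clue 7: the nurse is in house 4.
The Dane is in house 3 (clue 10).
House 2 nationality: only Italian fits.
House 4's nationality must be Brazilian (nothing else left).
The only profession still possible for house 3 is chef.
The person in the white house is in house 3 (clue 9).
That leaves green as the color for house 4.
That leaves Australian as the nationality for house 1.
Clue 1 places the person who likes grapes in house 1.
The only color still possible for house 2 is purple.
That leaves oranges as the favorite fruit for house 2.
The only favorite fruit still possible for house 4 is bananas.
So: house 1 = orange/grapes/Australian/architect, house 2 = purple/oranges/Italian/doctor, house 3 = white/kiwis/Dane/chef, house 4 = green/bananas/Brazilian/nurse.

2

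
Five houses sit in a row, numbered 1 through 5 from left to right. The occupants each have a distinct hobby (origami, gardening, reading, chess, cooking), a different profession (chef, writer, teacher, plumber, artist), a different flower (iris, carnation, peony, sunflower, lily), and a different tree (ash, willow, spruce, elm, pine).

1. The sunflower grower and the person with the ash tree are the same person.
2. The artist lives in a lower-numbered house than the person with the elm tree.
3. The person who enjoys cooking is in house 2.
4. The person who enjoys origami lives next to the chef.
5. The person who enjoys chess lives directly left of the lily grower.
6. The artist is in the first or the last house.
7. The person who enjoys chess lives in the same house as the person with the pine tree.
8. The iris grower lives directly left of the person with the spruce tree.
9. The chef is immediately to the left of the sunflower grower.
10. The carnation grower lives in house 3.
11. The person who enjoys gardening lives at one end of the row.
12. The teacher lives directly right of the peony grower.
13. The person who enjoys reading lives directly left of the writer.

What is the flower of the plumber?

The person who enjoys cooking is in house 2 (clue 3).
By clue 6, the artist is in house 1.
By clue 10, the carnation grower is in house 3.
The person who enjoys gardening is narrowed to house 1 or 5; consider each.
Placing it in house 5 leads to a contradiction, so it's in house 1.
So house 5 gets origami for hobby.
The chef is in house 4 (clue 4).
By clue 9, the sunflower grower is in house 5.
So house 5 gets writer for profession.
House 4's flower must be lily (nothing else left).
That leaves willow as the tree for house 1.
Clue 1: the person with the ash tree is in house 5.
The person who enjoys chess is in house 3 (clue 5).
The person with the pine tree is in house 3 (clue 7).
From clue 13, the person who enjoys reading must be in house 4.
That leaves elm as the tree for house 4.
By clue 8, the iris grower is in house 1.
So house 2 gets peony for flower.
The only tree still possible for house 2 is spruce.
Clue 12: the teacher is in house 3.
So house 2 gets plumber for profession.
So: house 1 = gardening/artist/iris/willow, house 2 = cooking/plumber/peony/spruce, house 3 = chess/teacher/carnation/pine, house 4 = reading/chef/lily/elm, house 5 = origami/writer/sunflower/ash.

peony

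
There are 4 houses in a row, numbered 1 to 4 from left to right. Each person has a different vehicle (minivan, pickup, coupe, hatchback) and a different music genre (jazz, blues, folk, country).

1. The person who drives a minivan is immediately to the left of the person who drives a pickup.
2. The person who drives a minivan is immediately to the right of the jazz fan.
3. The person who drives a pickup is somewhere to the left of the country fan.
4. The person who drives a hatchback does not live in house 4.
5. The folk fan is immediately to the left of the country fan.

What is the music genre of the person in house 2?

House 4 vehicle: only coupe fits.
Clue 1 places the person who drives a minivan in house 2.
By clue 1, the person who drives a pickup is in house 3.
Clue 2: the jazz fan is in house 1.
Clue 3 places the country fan in house 4.
Clue 5: the folk fan is in house 3.
House 1's vehicle must be hatchback (nothing else left).
House 2 music genre: only blues fits.
So: house 1 = hatchback/jazz, house 2 = minivan/blues, house 3 = pickup/folk, house 4 = coupe/country.

blues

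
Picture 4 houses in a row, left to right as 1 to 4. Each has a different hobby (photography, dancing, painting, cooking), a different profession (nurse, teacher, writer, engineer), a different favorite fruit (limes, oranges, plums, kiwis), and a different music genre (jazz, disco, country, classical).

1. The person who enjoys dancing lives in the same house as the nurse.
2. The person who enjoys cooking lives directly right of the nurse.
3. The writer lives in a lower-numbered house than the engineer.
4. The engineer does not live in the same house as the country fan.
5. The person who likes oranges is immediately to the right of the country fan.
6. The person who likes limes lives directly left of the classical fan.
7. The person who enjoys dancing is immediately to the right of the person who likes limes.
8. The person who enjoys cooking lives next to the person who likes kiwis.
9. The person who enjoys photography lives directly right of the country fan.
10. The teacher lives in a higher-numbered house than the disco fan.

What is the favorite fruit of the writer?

House 1 hobby: only painting fits.
House 1 profession: only writer fits.
House 4's music genre must be jazz (nothing else left).
The person who enjoys cooking is narrowed to house 3 or 4; consider each.
Placing it in house 4 leads to a contradiction, so it's in house 3.
The nurse is in house 2 (clue 2).
The only hobby still possible for house 4 is photography.
By clue 7, the person who likes limes is in house 1.
The country fan is in house 3 (clue 9).
So house 2 gets dancing for hobby.
The only music genre still possible for house 1 is disco.
House 2 music genre: only classical fits.
By clue 4, the engineer is in house 4.
By clue 5, the person who likes oranges is in house 4.
That leaves teacher as the profession for house 3.
So house 2 gets kiwis for favorite fruit.
House 3 favorite fruit: only plums fits.
So: house 1 = painting/writer/limes/disco, house 2 = dancing/nurse/kiwis/classical, house 3 = cooking/teacher/plums/country, house 4 = photography/engineer/oranges/jazz.

limes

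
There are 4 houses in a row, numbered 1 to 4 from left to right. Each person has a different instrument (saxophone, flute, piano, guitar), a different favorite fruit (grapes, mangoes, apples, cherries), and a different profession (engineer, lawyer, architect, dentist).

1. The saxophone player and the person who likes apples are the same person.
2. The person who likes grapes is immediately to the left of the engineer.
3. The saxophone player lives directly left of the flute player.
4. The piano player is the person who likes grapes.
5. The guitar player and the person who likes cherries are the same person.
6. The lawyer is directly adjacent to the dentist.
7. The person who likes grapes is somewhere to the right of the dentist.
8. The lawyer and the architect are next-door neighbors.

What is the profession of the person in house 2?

lawyer

The piano player is narrowed to house 2 or 3; consider each.
Placing it in house 2 leads to a contradiction, so it's in house 3.
From clue 4, the person who likes grapes must be in house 3.
From clue 2, the engineer must be in house 4.
Clue 3 places the saxophone player in house 1.
Clue 3: the flute player is in house 2.
House 4's instrument must be guitar (nothing else left).
From clue 1, the person who likes apples must be in house 1.
Clue 5 places the person who likes cherries in house 4.
House 2 favorite fruit: only mangoes fits.
The dentist is narrowed to house 1 or 2; consider each.
Placing it in house 2 leads to a contradiction, so it's in house 1.
Clue 6: the lawyer is in house 2.
House 3 profession: only architect fits.
So: house 1 = saxophone/apples/dentist, house 2 = flute/mangoes/lawyer, house 3 = piano/grapes/architect, house 4 = guitar/cherries/engineer.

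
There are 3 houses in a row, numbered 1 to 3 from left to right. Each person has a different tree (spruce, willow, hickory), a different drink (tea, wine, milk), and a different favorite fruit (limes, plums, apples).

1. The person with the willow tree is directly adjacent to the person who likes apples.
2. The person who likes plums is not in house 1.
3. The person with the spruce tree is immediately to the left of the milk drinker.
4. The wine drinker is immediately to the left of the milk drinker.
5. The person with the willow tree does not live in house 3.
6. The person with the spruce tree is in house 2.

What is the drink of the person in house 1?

The person with the spruce tree is in house 2 (clue 6).
The only tree still possible for house 1 is willow.
The only tree still possible for house 3 is hickory.
Clue 1 places the person who likes apples in house 2.
Clue 3 places the milk drinker in house 3.
Clue 4 places the wine drinker in house 2.
That leaves tea as the drink for house 1.
House 1's favorite fruit must be limes (nothing else left).
House 3 favorite fruit: only plums fits.
So: house 1 = willow/tea/limes, house 2 = spruce/wine/apples, house 3 = hickory/milk/plums.

tea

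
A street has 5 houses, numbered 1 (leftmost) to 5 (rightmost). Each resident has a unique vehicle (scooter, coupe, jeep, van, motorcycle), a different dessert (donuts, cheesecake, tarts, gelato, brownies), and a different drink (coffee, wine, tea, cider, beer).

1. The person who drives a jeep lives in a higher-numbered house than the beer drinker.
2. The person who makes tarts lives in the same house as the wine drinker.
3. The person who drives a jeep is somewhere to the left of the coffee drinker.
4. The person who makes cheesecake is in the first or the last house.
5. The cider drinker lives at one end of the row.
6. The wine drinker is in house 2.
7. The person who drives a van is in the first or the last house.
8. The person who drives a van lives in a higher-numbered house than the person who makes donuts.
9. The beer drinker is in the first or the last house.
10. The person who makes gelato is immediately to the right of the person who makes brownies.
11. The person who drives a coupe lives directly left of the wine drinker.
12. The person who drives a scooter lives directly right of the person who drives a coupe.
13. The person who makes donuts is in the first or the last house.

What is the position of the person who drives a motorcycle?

By clue 6, the wine drinker is in house 2.
Clue 8 places the person who drives a van in house 5.
From clue 9, the beer drinker must be in house 1.
By clue 11, the person who drives a coupe is in house 1.
Clue 12: the person who drives a scooter is in house 2.
From clue 13, the person who makes donuts must be in house 1.
House 5 dessert: only cheesecake fits.
By clue 2, the person who makes tarts is in house 2.
House 3 dessert: only brownies fits.
So house 4 gets gelato for dessert.
The only drink still possible for house 3 is tea.
House 4's drink must be coffee (nothing else left).
The only drink still possible for house 5 is cider.
By clue 3, the person who drives a jeep is in house 3.
So house 4 gets motorcycle for vehicle.
So: house 1 = coupe/donuts/beer, house 2 = scooter/tarts/wine, house 3 = jeep/brownies/tea, house 4 = motorcycle/gelato/coffee, house 5 = van/cheesecake/cider.

4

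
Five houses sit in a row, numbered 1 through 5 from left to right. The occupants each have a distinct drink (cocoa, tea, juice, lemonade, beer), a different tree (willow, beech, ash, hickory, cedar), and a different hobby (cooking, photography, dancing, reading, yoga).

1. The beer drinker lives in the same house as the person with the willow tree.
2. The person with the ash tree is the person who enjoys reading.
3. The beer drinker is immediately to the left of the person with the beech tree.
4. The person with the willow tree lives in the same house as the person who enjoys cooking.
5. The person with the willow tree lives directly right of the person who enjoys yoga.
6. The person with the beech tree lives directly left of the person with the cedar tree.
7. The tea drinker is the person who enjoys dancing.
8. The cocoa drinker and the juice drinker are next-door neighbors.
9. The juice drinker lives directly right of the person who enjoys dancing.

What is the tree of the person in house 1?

The beer drinker is narrowed to house 2 or 3; consider each.
Placing it in house 3 leads to a contradiction, so it's in house 2.
By clue 1, the person with the willow tree is in house 2.
By clue 3, the person with the beech tree is in house 3.
Clue 4 places the person who enjoys cooking in house 2.
From clue 5, the person who enjoys yoga must be in house 1.
Clue 6 places the person with the cedar tree in house 4.
By clue 2, the person with the ash tree is in house 5.
From clue 2, the person who enjoys reading must be in house 5.
That leaves lemonade as the drink for house 1.
House 1 tree: only hickory fits.
The juice drinker is narrowed to house 4 or 5; consider each.
Placing it in house 5 leads to a contradiction, so it's in house 4.
By clue 9, the person who enjoys dancing is in house 3.
House 5's drink must be cocoa (nothing else left).
That leaves photography as the hobby for house 4.
So house 3 gets tea for drink.
So: house 1 = lemonade/hickory/yoga, house 2 = beer/willow/cooking, house 3 = tea/beech/dancing, house 4 = juice/cedar/photography, house 5 = cocoa/ash/reading.

hickory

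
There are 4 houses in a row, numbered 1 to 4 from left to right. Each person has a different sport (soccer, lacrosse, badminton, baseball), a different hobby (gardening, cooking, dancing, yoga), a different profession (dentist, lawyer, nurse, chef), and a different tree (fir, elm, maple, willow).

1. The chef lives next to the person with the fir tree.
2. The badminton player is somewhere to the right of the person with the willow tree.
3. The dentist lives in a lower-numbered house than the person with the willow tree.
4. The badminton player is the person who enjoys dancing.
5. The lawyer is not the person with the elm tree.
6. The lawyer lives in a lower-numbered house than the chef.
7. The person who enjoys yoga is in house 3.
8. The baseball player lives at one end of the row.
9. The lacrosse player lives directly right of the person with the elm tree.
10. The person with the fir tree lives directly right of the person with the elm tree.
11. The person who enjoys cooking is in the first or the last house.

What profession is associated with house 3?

chef

Clue 7: the person who enjoys yoga is in house 3.
From clue 4, the badminton player must be in house 4.
Clue 4: the person who enjoys dancing is in house 4.
That leaves baseball as the sport for house 1.
So house 2 gets gardening for hobby.
House 1 hobby: only cooking fits.
That leaves maple as the tree for house 4.
House 1's tree must be elm (nothing else left).
By clue 9, the lacrosse player is in house 2.
Clue 10 places the person with the fir tree in house 2.
House 3 sport: only soccer fits.
So house 3 gets willow for tree.
Clue 1 places the chef in house 3.
Clue 6: the lawyer is in house 2.
So house 4 gets nurse for profession.
House 1's profession must be dentist (nothing else left).
So: house 1 = baseball/cooking/dentist/elm, house 2 = lacrosse/gardening/lawyer/fir, house 3 = soccer/yoga/chef/willow, house 4 = badminton/dancing/nurse/maple.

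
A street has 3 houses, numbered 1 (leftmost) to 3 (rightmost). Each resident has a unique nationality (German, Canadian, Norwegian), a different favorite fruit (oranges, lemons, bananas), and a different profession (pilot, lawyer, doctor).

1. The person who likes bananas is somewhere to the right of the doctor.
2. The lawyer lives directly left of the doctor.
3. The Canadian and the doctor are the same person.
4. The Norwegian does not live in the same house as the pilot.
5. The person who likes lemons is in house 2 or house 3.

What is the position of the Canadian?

Clue 2: the lawyer is in house 1.
Clue 2 places the doctor in house 2.
Clue 3: the Canadian is in house 2.
House 1 favorite fruit: only oranges fits.
The only profession still possible for house 3 is pilot.
By clue 1, the person who likes bananas is in house 3.
The Norwegian is in house 1 (clue 4).
House 3 nationality: only German fits.
The only favorite fruit still possible for house 2 is lemons.
So: house 1 = Norwegian/oranges/lawyer, house 2 = Canadian/lemons/doctor, house 3 = German/bananas/pilot.

2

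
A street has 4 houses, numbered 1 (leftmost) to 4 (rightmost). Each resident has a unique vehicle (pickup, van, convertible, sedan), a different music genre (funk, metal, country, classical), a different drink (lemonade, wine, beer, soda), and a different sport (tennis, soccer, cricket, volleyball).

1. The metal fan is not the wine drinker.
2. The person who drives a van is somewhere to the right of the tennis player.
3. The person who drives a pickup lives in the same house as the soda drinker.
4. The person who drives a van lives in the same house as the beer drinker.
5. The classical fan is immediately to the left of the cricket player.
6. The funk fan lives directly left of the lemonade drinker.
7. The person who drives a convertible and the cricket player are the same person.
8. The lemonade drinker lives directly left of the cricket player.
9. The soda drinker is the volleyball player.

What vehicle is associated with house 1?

The person who drives a convertible is narrowed to house 3 or 4; consider each.
Placing it in house 4 leads to a contradiction, so it's in house 3.
Clue 7 places the cricket player in house 3.
By clue 8, the lemonade drinker is in house 2.
Clue 4 places the person who drives a van in house 4.
From clue 4, the beer drinker must be in house 4.
From clue 5, the classical fan must be in house 2.
By clue 6, the funk fan is in house 1.
So house 2 gets sedan for vehicle.
That leaves soda as the drink for house 1.
House 3 drink: only wine fits.
Clue 1: the metal fan is in house 4.
The volleyball player is in house 1 (clue 9).
House 1 vehicle: only pickup fits.
The only music genre still possible for house 3 is country.
House 4 sport: only soccer fits.
So house 2 gets tennis for sport.
So: house 1 = pickup/funk/soda/volleyball, house 2 = sedan/classical/lemonade/tennis, house 3 = convertible/country/wine/cricket, house 4 = van/metal/beer/soccer.

pickup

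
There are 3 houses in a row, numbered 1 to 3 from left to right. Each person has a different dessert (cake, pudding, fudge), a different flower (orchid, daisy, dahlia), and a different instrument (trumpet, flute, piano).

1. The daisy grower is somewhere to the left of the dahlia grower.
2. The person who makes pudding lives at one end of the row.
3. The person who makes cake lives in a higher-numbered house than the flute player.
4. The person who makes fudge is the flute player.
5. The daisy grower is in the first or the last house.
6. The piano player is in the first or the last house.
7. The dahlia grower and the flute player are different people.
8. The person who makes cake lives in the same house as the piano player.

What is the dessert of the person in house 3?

Clue 5 places the daisy grower in house 1.
The person who makes cake is in house 3 (clue 8).
Clue 8 places the piano player in house 3.
That leaves pudding as the dessert for house 1.
House 2 dessert: only fudge fits.
Clue 4: the flute player is in house 2.
Clue 7 places the dahlia grower in house 3.
So house 2 gets orchid for flower.
House 1's instrument must be trumpet (nothing else left).
So: house 1 = pudding/daisy/trumpet, house 2 = fudge/orchid/flute, house 3 = cake/dahlia/piano.

cake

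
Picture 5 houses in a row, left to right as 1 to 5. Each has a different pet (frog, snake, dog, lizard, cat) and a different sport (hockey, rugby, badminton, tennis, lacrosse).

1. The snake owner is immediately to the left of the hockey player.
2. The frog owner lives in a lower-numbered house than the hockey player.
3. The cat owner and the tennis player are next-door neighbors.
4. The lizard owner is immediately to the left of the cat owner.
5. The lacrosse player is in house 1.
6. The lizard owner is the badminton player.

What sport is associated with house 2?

By clue 5, the lacrosse player is in house 1.
The cat owner is narrowed to house 3 or 4 or 5; consider each.
Placing it in house 4 and house 5 leads to a contradiction, so it's in house 3.
From clue 4, the lizard owner must be in house 2.
From clue 6, the badminton player must be in house 2.
The only pet still possible for house 5 is dog.
That leaves tennis as the sport for house 4.
From clue 1, the snake owner must be in house 4.
From clue 1, the hockey player must be in house 5.
House 1's pet must be frog (nothing else left).
House 3's sport must be rugby (nothing else left).
So: house 1 = frog/lacrosse, house 2 = lizard/badminton, house 3 = cat/rugby, house 4 = snake/tennis, house 5 = dog/hockey.

badminton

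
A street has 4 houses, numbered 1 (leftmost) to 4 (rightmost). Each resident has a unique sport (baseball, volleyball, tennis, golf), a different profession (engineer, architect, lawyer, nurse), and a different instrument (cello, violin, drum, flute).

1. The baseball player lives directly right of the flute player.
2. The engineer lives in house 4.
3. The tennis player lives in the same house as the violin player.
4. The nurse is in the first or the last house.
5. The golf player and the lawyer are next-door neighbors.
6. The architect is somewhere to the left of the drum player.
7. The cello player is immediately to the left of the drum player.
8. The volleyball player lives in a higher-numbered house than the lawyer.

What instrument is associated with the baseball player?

cello

Clue 2 places the engineer in house 4.
House 1 profession: only nurse fits.
The volleyball player is narrowed to house 3 or 4; consider each.
Placing it in house 3 leads to a contradiction, so it's in house 4.
The only instrument still possible for house 4 is drum.
By clue 7, the cello player is in house 3.
The baseball player is narrowed to house 2 or 3; consider each.
Placing it in house 2 leads to a contradiction, so it's in house 3.
By clue 1, the flute player is in house 2.
House 1 instrument: only violin fits.
From clue 3, the tennis player must be in house 1.
House 2's sport must be golf (nothing else left).
Clue 5: the lawyer is in house 3.
So house 2 gets architect for profession.
So: house 1 = tennis/nurse/violin, house 2 = golf/architect/flute, house 3 = baseball/lawyer/cello, house 4 = volleyball/engineer/drum.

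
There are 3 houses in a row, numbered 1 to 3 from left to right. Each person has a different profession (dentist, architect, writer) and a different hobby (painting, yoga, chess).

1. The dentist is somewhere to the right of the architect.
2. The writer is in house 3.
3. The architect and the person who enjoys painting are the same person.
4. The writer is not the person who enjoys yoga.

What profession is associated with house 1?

By clue 2, the writer is in house 3.
So house 1 gets architect for profession.
The only profession still possible for house 2 is dentist.
House 3's hobby must be chess (nothing else left).
From clue 3, the person who enjoys painting must be in house 1.
That leaves yoga as the hobby for house 2.
So: house 1 = architect/painting, house 2 = dentist/yoga, house 3 = writer/chess.

architect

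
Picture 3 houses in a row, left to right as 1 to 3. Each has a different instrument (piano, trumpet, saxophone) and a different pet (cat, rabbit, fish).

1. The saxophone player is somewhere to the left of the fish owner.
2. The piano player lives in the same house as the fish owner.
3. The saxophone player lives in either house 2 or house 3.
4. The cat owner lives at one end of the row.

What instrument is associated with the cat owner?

trumpet

The saxophone player is in house 2 (clue 3).
That leaves trumpet as the instrument for house 1.
So house 3 gets piano for instrument.
By clue 1, the fish owner is in house 3.
House 2's pet must be rabbit (nothing else left).
That leaves cat as the pet for house 1.
So: house 1 = trumpet/cat, house 2 = saxophone/rabbit, house 3 = piano/fish.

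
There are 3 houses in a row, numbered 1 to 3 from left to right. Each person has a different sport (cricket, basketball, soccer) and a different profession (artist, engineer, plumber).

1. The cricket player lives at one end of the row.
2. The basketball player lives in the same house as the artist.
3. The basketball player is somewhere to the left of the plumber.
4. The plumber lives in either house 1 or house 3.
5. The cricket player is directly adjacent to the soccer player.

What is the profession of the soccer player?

By clue 4, the plumber is in house 3.
Clue 5: the soccer player is in house 2.
The only sport still possible for house 3 is cricket.
The artist is in house 1 (clue 2).
So house 1 gets basketball for sport.
So house 2 gets engineer for profession.
So: house 1 = basketball/artist, house 2 = soccer/engineer, house 3 = cricket/plumber.

engineer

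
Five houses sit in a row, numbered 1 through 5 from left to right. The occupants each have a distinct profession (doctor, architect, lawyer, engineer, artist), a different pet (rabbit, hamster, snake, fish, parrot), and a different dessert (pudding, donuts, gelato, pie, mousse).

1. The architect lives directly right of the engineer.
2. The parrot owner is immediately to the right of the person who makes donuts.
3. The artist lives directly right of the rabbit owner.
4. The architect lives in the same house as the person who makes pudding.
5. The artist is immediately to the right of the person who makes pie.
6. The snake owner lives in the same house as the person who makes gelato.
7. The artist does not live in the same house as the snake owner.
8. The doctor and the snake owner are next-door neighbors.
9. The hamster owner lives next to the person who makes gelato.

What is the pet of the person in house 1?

rabbit

The architect is narrowed to house 2 or 3 or 4 or 5; consider each.
Placing it in house 2 and house 3 and house 4 leads to a contradiction, so it's in house 5.
By clue 1, the engineer is in house 4.
Clue 4: the person who makes pudding is in house 5.
The artist is narrowed to house 2 or 3; consider each.
Placing it in house 3 leads to a contradiction, so it's in house 2.
Clue 3: the rabbit owner is in house 1.
Clue 5 places the person who makes pie in house 1.
So house 1 gets lawyer for profession.
House 3's profession must be doctor (nothing else left).
From clue 8, the snake owner must be in house 4.
From clue 6, the person who makes gelato must be in house 4.
So house 2 gets fish for pet.
House 3's dessert must be mousse (nothing else left).
Clue 2: the parrot owner is in house 3.
House 5 pet: only hamster fits.
So house 2 gets donuts for dessert.
So: house 1 = lawyer/rabbit/pie, house 2 = artist/fish/donuts, house 3 = doctor/parrot/mousse, house 4 = engineer/snake/gelato, house 5 = architect/hamster/pudding.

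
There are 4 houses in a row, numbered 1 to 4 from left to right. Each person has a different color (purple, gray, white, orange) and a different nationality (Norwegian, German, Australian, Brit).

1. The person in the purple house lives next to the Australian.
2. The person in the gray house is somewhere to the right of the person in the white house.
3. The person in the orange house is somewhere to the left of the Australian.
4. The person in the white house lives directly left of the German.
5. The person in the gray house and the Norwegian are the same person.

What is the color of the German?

purple

So house 1 gets Brit for nationality.
The person in the gray house is narrowed to house 2 or 3 or 4; consider each.
Placing it in house 2 and house 3 leads to a contradiction, so it's in house 4.
Clue 5 places the Norwegian in house 4.
So house 3 gets purple for color.
From clue 1, the Australian must be in house 2.
From clue 3, the person in the orange house must be in house 1.
That leaves white as the color for house 2.
The only nationality still possible for house 3 is German.
So: house 1 = orange/Brit, house 2 = white/Australian, house 3 = purple/German, house 4 = gray/Norwegian.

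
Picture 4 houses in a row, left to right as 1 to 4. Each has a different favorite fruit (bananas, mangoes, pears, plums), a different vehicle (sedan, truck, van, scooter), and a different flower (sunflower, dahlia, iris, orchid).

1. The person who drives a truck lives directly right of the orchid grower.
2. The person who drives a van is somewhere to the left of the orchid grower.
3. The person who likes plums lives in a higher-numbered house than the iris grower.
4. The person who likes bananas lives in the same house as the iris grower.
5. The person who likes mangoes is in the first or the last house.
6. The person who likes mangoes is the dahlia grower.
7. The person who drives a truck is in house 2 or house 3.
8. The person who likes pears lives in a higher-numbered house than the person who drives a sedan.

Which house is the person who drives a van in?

The only vehicle still possible for house 4 is scooter.
Clue 1: the person who drives a truck is in house 3.
Clue 1 places the orchid grower in house 2.
Clue 2 places the person who drives a van in house 1.
So house 2 gets sedan for vehicle.
House 2's favorite fruit must be plums (nothing else left).
Clue 3: the iris grower is in house 1.
Clue 4 places the person who likes bananas in house 1.
That leaves pears as the favorite fruit for house 3.
So house 4 gets mangoes for favorite fruit.
House 3's flower must be sunflower (nothing else left).
House 4 flower: only dahlia fits.
So: house 1 = bananas/van/iris, house 2 = plums/sedan/orchid, house 3 = pears/truck/sunflower, house 4 = mangoes/scooter/dahlia.

1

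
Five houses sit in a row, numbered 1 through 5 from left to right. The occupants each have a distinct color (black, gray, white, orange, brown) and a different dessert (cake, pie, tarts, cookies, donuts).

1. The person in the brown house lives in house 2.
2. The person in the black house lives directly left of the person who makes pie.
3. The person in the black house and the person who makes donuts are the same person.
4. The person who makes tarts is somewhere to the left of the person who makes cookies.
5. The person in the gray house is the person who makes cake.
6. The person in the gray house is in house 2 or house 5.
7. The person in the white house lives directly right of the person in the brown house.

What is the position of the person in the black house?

From clue 1, the person in the brown house must be in house 2.
Clue 7: the person in the white house is in house 3.
The person who makes cake is in house 5 (clue 5).
So house 5 gets gray for color.
That leaves pie as the dessert for house 2.
From clue 2, the person in the black house must be in house 1.
By clue 3, the person who makes donuts is in house 1.
House 4 color: only orange fits.
House 4 dessert: only cookies fits.
House 3's dessert must be tarts (nothing else left).
So: house 1 = black/donuts, house 2 = brown/pie, house 3 = white/tarts, house 4 = orange/cookies, house 5 = gray/cake.

1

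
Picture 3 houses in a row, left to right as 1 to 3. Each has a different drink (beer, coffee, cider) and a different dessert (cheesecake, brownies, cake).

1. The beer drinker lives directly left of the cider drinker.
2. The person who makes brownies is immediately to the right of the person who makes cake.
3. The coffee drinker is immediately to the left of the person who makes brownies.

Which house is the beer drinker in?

2

The only drink still possible for house 3 is cider.
From clue 1, the beer drinker must be in house 2.
House 1's drink must be coffee (nothing else left).
Clue 3: the person who makes brownies is in house 2.
That leaves cake as the dessert for house 1.
The only dessert still possible for house 3 is cheesecake.
So: house 1 = coffee/cake, house 2 = beer/brownies, house 3 = cider/cheesecake.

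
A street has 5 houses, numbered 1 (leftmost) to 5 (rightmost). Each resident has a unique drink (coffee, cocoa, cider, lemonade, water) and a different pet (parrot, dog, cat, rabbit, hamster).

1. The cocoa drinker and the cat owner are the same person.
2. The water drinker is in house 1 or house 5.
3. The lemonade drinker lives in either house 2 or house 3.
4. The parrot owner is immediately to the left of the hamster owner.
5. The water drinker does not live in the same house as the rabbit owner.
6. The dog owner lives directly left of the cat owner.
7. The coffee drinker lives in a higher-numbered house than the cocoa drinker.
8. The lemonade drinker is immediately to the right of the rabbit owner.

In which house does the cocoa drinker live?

3

The only pet still possible for house 5 is hamster.
The parrot owner is in house 4 (clue 4).
House 3's pet must be cat (nothing else left).
Clue 1 places the cocoa drinker in house 3.
Clue 6: the dog owner is in house 2.
House 2's drink must be lemonade (nothing else left).
That leaves rabbit as the pet for house 1.
The water drinker is in house 5 (clue 5).
House 1's drink must be cider (nothing else left).
So house 4 gets coffee for drink.
So: house 1 = cider/rabbit, house 2 = lemonade/dog, house 3 = cocoa/cat, house 4 = coffee/parrot, house 5 = water/hamster.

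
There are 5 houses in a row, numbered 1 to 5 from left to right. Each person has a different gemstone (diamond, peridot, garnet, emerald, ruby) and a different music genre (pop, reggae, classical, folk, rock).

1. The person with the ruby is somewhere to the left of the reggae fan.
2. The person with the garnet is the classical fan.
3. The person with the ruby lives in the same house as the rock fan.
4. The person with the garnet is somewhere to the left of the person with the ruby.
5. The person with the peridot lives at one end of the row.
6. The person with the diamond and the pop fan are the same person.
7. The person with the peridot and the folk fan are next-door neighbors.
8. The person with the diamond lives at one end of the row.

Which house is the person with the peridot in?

The person with the diamond is narrowed to house 1 or 5; consider each.
Placing it in house 5 leads to a contradiction, so it's in house 1.
Clue 6: the pop fan is in house 1.
That leaves peridot as the gemstone for house 5.
The only music genre still possible for house 5 is reggae.
From clue 7, the folk fan must be in house 4.
By clue 3, the person with the ruby is in house 3.
Clue 3 places the rock fan in house 3.
Clue 4: the person with the garnet is in house 2.
House 4's gemstone must be emerald (nothing else left).
The only music genre still possible for house 2 is classical.
So: house 1 = diamond/pop, house 2 = garnet/classical, house 3 = ruby/rock, house 4 = emerald/folk, house 5 = peridot/reggae.

5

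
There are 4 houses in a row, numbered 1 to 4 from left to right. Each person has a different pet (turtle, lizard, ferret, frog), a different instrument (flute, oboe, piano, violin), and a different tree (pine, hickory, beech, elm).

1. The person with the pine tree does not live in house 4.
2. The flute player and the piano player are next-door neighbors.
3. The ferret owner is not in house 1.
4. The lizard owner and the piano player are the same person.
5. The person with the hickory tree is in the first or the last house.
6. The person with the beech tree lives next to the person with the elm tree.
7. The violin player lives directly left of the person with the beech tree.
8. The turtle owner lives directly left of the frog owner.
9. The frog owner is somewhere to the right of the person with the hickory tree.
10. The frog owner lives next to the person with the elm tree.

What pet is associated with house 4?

Clue 9: the person with the hickory tree is in house 1.
The person with the pine tree is narrowed to house 2 or 3; consider each.
Placing it in house 3 leads to a contradiction, so it's in house 2.
The violin player is narrowed to house 2 or 3; consider each.
Placing it in house 2 leads to a contradiction, so it's in house 3.
By clue 7, the person with the beech tree is in house 4.
So house 3 gets elm for tree.
That leaves oboe as the instrument for house 4.
The frog owner is narrowed to house 2 or 4; consider each.
Placing it in house 2 leads to a contradiction, so it's in house 4.
Clue 8 places the turtle owner in house 3.
House 1 pet: only lizard fits.
That leaves ferret as the pet for house 2.
Clue 4 places the piano player in house 1.
House 2's instrument must be flute (nothing else left).
So: house 1 = lizard/piano/hickory, house 2 = ferret/flute/pine, house 3 = turtle/violin/elm, house 4 = frog/oboe/beech.

frog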